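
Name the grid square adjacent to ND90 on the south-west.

NC89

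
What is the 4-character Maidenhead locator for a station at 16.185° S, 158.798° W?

BH03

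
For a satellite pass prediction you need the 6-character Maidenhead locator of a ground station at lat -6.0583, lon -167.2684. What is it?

Add 180° to longitude and 90° to latitude: 12.7316, 83.9417.
Field: 12.7316/20 → 0 → A, 83.9417/10 → 8 → I; chars AI.
Square: 12.7316/2 → 6, 3.9417/1 → 3; chars 63.
Subsquare: 0.7316/0.0833333 → 8 → i, 0.9417/0.0416667 → 22 → w; chars iw.

AI63iw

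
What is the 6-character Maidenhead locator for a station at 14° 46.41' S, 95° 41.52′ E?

Offset from 180°W / 90°S: lon 275.6920°, lat 75.2265°.
Field: 275.6920/20 → 13 → N, 75.2265/10 → 7 → H; chars NH.
Square: 15.6920/2 → 7, 5.2265/1 → 5; chars 75.
Subsquare: 1.6920/0.0833333 → 20 → u, 0.2265/0.0416667 → 5 → f; chars uf.

NH75uf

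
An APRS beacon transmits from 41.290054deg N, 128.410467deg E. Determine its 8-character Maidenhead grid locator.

PN41eg99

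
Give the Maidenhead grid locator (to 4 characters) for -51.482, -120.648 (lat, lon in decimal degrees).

CD98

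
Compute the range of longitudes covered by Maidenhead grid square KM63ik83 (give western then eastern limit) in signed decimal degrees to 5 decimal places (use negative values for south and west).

32.73333, 32.74167

Field K=10, M=12: +10·20° lon, +12·10° lat → SW at lon 20°, lat 30°.
Square 6, 3: +6·2° lon, +3·1° lat → SW at lon 32°, lat 33°.
Subsquare i=8, k=10: +8·0.0833333° lon, +10·0.0416667° lat → SW at lon 32.6667°, lat 33.4167°.
Extended square 8, 3: +8·0.00833333° lon, +3·0.00416667° lat → SW at lon 32.7333°, lat 33.4292°.
Cell spans 0.00833333° lon × 0.00416667° lat.
west 32.73333, east 32.74167.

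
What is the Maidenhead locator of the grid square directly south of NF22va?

Latitude subsquare a = 0; −1 → -1, wraps to 23 = x, carry into square.
Latitude square 2; −1 → 1.
The longitude characters are unchanged.

NF21vx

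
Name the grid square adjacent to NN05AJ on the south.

NN05ai

Latitude subsquare j = 9; −1 → 8 = i.
The longitude characters are unchanged.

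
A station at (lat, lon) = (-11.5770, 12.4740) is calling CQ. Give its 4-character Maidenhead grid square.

JH68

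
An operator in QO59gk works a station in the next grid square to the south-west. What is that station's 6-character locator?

QO59fj

Longitude subsquare g = 6; −1 → 5 = f.
Latitude subsquare k = 10; −1 → 9 = j.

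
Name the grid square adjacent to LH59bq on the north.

LH59br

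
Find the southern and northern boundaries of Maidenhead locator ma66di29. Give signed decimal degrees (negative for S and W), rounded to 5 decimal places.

-83.62917, -83.62500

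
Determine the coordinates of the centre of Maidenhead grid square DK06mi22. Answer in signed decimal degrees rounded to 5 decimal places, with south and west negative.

16.34375, -118.97917

Field D=3, K=10: +3·20° lon, +10·10° lat → SW at lon -120°, lat 10°.
Square 0, 6: +0·2° lon, +6·1° lat → SW at lon -120°, lat 16°.
Subsquare m=12, i=8: +12·0.0833333° lon, +8·0.0416667° lat → SW at lon -119°, lat 16.3333°.
Extended square 2, 2: +2·0.00833333° lon, +2·0.00416667° lat → SW at lon -118.983°, lat 16.3417°.
Cell spans 0.00833333° lon × 0.00416667° lat. Centre is SW corner plus half of each.
latitude 16.34375, longitude -118.97917.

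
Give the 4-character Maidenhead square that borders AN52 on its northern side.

Latitude square 2; +1 → 3.
The longitude characters are unchanged.

AN53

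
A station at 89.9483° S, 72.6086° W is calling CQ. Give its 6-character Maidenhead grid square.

FA30qb

Add 180° to longitude and 90° to latitude: 107.3914, 0.0517.
Field: lon ⌊107.3914/20⌋ = 5 → F; lat ⌊0.0517/10⌋ = 0 → A.
Square: lon ⌊7.3914/2⌋ = 3; lat ⌊0.0517/1⌋ = 0.
Subsquare: lon ⌊1.3914/0.0833333⌋ = 16 → q; lat ⌊0.0517/0.0416667⌋ = 1 → b.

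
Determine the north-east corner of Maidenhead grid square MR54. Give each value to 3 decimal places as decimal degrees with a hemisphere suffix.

85.000° N, 72.000° E

Field M=12, R=17: +12·20° lon, +17·10° lat → SW at lon 60°, lat 80°.
Square 5, 4: +5·2° lon, +4·1° lat → SW at lon 70°, lat 84°.
Cell spans 2° lon × 1° lat. NE corner is SW corner plus one full cell.
latitude 85.000° N, longitude 72.000° E.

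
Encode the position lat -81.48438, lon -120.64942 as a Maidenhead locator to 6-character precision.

CA98qm

Shift to the Maidenhead origin (180°W, 90°S): lon 59.3506, lat 8.5156.
Field: 59.3506/20 → 2 → C, 8.5156/10 → 0 → A; chars CA.
Square: 19.3506/2 → 9, 8.5156/1 → 8; chars 98.
Subsquare: 1.3506/0.0833333 → 16 → q, 0.5156/0.0416667 → 12 → m; chars qm.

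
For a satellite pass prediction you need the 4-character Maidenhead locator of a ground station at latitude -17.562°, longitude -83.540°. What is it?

EH82

Offset from 180°W / 90°S: lon 96.46°, lat 72.44°.
Field: lon ⌊96.46/20⌋ = 4 → E; lat ⌊72.44/10⌋ = 7 → H.
Square: lon ⌊16.46/2⌋ = 8; lat ⌊2.44/1⌋ = 2.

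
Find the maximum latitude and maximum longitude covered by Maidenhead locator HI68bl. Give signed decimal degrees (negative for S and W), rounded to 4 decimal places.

Field H=7, I=8: +7·20° lon, +8·10° lat → SW at lon -40°, lat -10°.
Square 6, 8: +6·2° lon, +8·1° lat → SW at lon -28°, lat -2°.
Subsquare b=1, l=11: +1·0.0833333° lon, +11·0.0416667° lat → SW at lon -27.9167°, lat -1.54167°.
Cell spans 0.0833333° lon × 0.0416667° lat. NE corner is SW corner plus one full cell.
latitude -1.5000, longitude -27.8333.

-1.5000, -27.8333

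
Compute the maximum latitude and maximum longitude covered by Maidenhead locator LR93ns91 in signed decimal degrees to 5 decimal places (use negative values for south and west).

83.75833, 59.16667

Field L=11, R=17: +11·20° lon, +17·10° lat → SW at lon 40°, lat 80°.
Square 9, 3: +9·2° lon, +3·1° lat → SW at lon 58°, lat 83°.
Subsquare n=13, s=18: +13·0.0833333° lon, +18·0.0416667° lat → SW at lon 59.0833°, lat 83.75°.
Extended square 9, 1: +9·0.00833333° lon, +1·0.00416667° lat → SW at lon 59.1583°, lat 83.7542°.
Cell spans 0.00833333° lon × 0.00416667° lat. NE corner is SW corner plus one full cell.
latitude 83.75833, longitude 59.16667.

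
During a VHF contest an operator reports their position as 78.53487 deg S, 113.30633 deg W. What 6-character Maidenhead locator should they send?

DB31il

Add 180° to longitude and 90° to latitude: 66.6937, 11.4651.
Field (20°×10°, letters A–R): lon ⌊66.6937/20⌋ = 3 → D; lat ⌊11.4651/10⌋ = 1 → B.
Square (2°×1°, digits 0–9): lon ⌊6.6937/2⌋ = 3; lat ⌊1.4651/1⌋ = 1.
Subsquare (5′×2.5′, letters a–x): lon ⌊0.6937/0.0833333⌋ = 8 → i; lat ⌊0.4651/0.0416667⌋ = 11 → l.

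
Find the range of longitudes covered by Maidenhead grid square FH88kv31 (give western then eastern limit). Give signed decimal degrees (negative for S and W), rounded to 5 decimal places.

-63.14167, -63.13333

Field F=5, H=7: +5·20° lon, +7·10° lat → SW at lon -80°, lat -20°.
Square 8, 8: +8·2° lon, +8·1° lat → SW at lon -64°, lat -12°.
Subsquare k=10, v=21: +10·0.0833333° lon, +21·0.0416667° lat → SW at lon -63.1667°, lat -11.125°.
Extended square 3, 1: +3·0.00833333° lon, +1·0.00416667° lat → SW at lon -63.1417°, lat -11.1208°.
Cell spans 0.00833333° lon × 0.00416667° lat.
west -63.14167, east -63.13333.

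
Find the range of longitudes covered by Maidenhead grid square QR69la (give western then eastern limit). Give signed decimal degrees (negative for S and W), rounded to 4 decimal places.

Field Q=16, R=17: +16·20° lon, +17·10° lat → SW at lon 140°, lat 80°.
Square 6, 9: +6·2° lon, +9·1° lat → SW at lon 152°, lat 89°.
Subsquare l=11, a=0: +11·0.0833333° lon, +0·0.0416667° lat → SW at lon 152.917°, lat 89°.
Cell spans 0.0833333° lon × 0.0416667° lat.
west 152.9167, east 153.0000.

152.9167, 153.0000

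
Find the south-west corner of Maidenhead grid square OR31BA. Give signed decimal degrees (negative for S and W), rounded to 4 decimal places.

81.0000, 106.0833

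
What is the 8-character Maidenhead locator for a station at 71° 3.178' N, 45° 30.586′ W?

GQ71fb82

Shift to the Maidenhead origin (180°W, 90°S): lon 134.49023, lat 161.05297.
Field (20°×10°, letters A–R): lon ⌊134.49023/20⌋ = 6 → G; lat ⌊161.05297/10⌋ = 16 → Q.
Square (2°×1°, digits 0–9): lon ⌊14.49023/2⌋ = 7; lat ⌊1.05297/1⌋ = 1.
Subsquare (5′×2.5′, letters a–x): lon ⌊0.49023/0.0833333⌋ = 5 → f; lat ⌊0.05297/0.0416667⌋ = 1 → b.
Extended square (30″×15″, digits 0–9): lon ⌊0.07357/0.00833333⌋ = 8; lat ⌊0.01130/0.00416667⌋ = 2.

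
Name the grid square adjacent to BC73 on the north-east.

BC84

Longitude square 7; +1 → 8.
Latitude square 3; +1 → 4.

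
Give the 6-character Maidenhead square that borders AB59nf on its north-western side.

AB59mg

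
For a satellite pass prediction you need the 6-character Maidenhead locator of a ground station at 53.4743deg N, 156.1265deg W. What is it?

BO13wl

Shift to the Maidenhead origin (180°W, 90°S): lon 23.8735, lat 143.4743.
Field: lon ⌊23.8735/20⌋ = 1 → B; lat ⌊143.4743/10⌋ = 14 → O.
Square: lon ⌊3.8735/2⌋ = 1; lat ⌊3.4743/1⌋ = 3.
Subsquare: lon ⌊1.8735/0.0833333⌋ = 22 → w; lat ⌊0.4743/0.0416667⌋ = 11 → l.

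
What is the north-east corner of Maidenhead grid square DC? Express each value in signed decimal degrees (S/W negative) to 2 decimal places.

-60.00, -100.00

Field D=3, C=2: +3·20° lon, +2·10° lat → SW at lon -120°, lat -70°.
Cell spans 20° lon × 10° lat. NE corner is SW corner plus one full cell.
latitude -60.00, longitude -100.00.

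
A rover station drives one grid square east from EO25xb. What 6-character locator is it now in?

EO35ab

Longitude subsquare x = 23; +1 → 24, wraps to 0 = a, carry into square.
Longitude square 2; +1 → 3.
The latitude characters are unchanged.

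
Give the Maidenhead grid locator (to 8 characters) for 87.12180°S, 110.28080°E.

Add 180° to longitude and 90° to latitude: 290.28080, 2.87820.
Field: 290.28080/20 → 14 → O, 2.87820/10 → 0 → A; chars OA.
Square: 10.28080/2 → 5, 2.87820/1 → 2; chars 52.
Subsquare: 0.28080/0.0833333 → 3 → d, 0.87820/0.0416667 → 21 → v; chars dv.
Extended square: 0.03080/0.00833333 → 3, 0.00320/0.00416667 → 0; chars 30.

OA52dv30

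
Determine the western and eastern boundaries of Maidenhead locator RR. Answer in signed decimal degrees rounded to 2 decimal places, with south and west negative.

160.00, 180.00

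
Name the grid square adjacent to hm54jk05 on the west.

HM54ik95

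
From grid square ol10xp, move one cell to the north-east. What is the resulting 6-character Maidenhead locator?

OL20aq

Longitude subsquare x = 23; +1 → 24, wraps to 0 = a, carry into square.
Longitude square 1; +1 → 2.
Latitude subsquare p = 15; +1 → 16 = q.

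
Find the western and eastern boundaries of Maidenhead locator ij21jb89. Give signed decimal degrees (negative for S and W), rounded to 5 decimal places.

Field I=8, J=9: +8·20° lon, +9·10° lat → SW at lon -20°, lat 0°.
Square 2, 1: +2·2° lon, +1·1° lat → SW at lon -16°, lat 1°.
Subsquare j=9, b=1: +9·0.0833333° lon, +1·0.0416667° lat → SW at lon -15.25°, lat 1.04167°.
Extended square 8, 9: +8·0.00833333° lon, +9·0.00416667° lat → SW at lon -15.1833°, lat 1.07917°.
Cell spans 0.00833333° lon × 0.00416667° lat.
west -15.18333, east -15.17500.

-15.18333, -15.17500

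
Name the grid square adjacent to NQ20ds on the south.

NQ20dr

Latitude subsquare s = 18; −1 → 17 = r.
The longitude characters are unchanged.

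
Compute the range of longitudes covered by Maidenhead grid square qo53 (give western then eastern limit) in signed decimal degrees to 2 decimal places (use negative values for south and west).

150.00, 152.00

Field Q=16, O=14: +16·20° lon, +14·10° lat → SW at lon 140°, lat 50°.
Square 5, 3: +5·2° lon, +3·1° lat → SW at lon 150°, lat 53°.
Cell spans 2° lon × 1° lat.
west 150.00, east 152.00.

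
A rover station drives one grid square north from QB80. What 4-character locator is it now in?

Latitude square 0; +1 → 1.
The longitude characters are unchanged.

QB81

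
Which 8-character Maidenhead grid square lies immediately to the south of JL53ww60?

JL53wv69

Latitude extended square 0; −1 → -1, wraps to 9, carry into subsquare.
Latitude subsquare w = 22; −1 → 21 = v.
The longitude characters are unchanged.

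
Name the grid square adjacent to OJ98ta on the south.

Latitude subsquare a = 0; −1 → -1, wraps to 23 = x, carry into square.
Latitude square 8; −1 → 7.
The longitude characters are unchanged.

OJ97tx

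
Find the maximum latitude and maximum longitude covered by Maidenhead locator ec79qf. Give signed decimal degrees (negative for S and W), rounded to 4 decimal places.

Field E=4, C=2: +4·20° lon, +2·10° lat → SW at lon -100°, lat -70°.
Square 7, 9: +7·2° lon, +9·1° lat → SW at lon -86°, lat -61°.
Subsquare q=16, f=5: +16·0.0833333° lon, +5·0.0416667° lat → SW at lon -84.6667°, lat -60.7917°.
Cell spans 0.0833333° lon × 0.0416667° lat. NE corner is SW corner plus one full cell.
latitude -60.7500, longitude -84.5833.

-60.7500, -84.5833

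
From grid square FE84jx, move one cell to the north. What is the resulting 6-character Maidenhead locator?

Latitude subsquare x = 23; +1 → 24, wraps to 0 = a, carry into square.
Latitude square 4; +1 → 5.
The longitude characters are unchanged.

FE85ja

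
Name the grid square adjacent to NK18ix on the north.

Latitude subsquare x = 23; +1 → 24, wraps to 0 = a, carry into square.
Latitude square 8; +1 → 9.
The longitude characters are unchanged.

NK19ia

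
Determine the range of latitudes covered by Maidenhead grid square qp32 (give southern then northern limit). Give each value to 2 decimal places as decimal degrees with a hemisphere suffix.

62.00° N, 63.00° N

Field Q=16, P=15: +16·20° lon, +15·10° lat → SW at lon 140°, lat 60°.
Square 3, 2: +3·2° lon, +2·1° lat → SW at lon 146°, lat 62°.
Cell spans 2° lon × 1° lat.
south 62.00° N, north 63.00° N.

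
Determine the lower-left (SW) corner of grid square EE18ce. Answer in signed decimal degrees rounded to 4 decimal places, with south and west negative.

-41.8333, -97.8333

Field E=4, E=4: +4·20° lon, +4·10° lat → SW at lon -100°, lat -50°.
Square 1, 8: +1·2° lon, +8·1° lat → SW at lon -98°, lat -42°.
Subsquare c=2, e=4: +2·0.0833333° lon, +4·0.0416667° lat → SW at lon -97.8333°, lat -41.8333°.
latitude -41.8333, longitude -97.8333.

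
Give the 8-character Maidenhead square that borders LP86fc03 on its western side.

LP86ec93

Longitude extended square 0; −1 → -1, wraps to 9, carry into subsquare.
Longitude subsquare f = 5; −1 → 4 = e.
The latitude characters are unchanged.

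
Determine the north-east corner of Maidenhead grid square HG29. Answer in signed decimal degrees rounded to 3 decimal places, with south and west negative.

Field H=7, G=6: +7·20° lon, +6·10° lat → SW at lon -40°, lat -30°.
Square 2, 9: +2·2° lon, +9·1° lat → SW at lon -36°, lat -21°.
Cell spans 2° lon × 1° lat. NE corner is SW corner plus one full cell.
latitude -20.000, longitude -34.000.

-20.000, -34.000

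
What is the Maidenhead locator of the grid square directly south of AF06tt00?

Latitude extended square 0; −1 → -1, wraps to 9, carry into subsquare.
Latitude subsquare t = 19; −1 → 18 = s.
The longitude characters are unchanged.

AF06ts09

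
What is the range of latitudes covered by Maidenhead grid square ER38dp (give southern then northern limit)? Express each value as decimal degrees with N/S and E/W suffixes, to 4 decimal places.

Field E=4, R=17: +4·20° lon, +17·10° lat → SW at lon -100°, lat 80°.
Square 3, 8: +3·2° lon, +8·1° lat → SW at lon -94°, lat 88°.
Subsquare d=3, p=15: +3·0.0833333° lon, +15·0.0416667° lat → SW at lon -93.75°, lat 88.625°.
Cell spans 0.0833333° lon × 0.0416667° lat.
south 88.6250° N, north 88.6667° N.

88.6250° N, 88.6667° N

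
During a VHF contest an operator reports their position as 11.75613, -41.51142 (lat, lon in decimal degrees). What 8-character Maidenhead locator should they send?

GK91fs81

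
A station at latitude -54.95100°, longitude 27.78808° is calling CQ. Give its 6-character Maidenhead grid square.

KD35vb

Offset from 180°W / 90°S: lon 207.7881°, lat 35.0490°.
Field (20°×10°, letters A–R): 207.7881/20 → 10 → K, 35.0490/10 → 3 → D; chars KD.
Square (2°×1°, digits 0–9): 7.7881/2 → 3, 5.0490/1 → 5; chars 35.
Subsquare (5′×2.5′, letters a–x): 1.7881/0.0833333 → 21 → v, 0.0490/0.0416667 → 1 → b; chars vb.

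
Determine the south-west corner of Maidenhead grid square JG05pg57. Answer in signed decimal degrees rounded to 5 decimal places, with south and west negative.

Field J=9, G=6: +9·20° lon, +6·10° lat → SW at lon 0°, lat -30°.
Square 0, 5: +0·2° lon, +5·1° lat → SW at lon 0°, lat -25°.
Subsquare p=15, g=6: +15·0.0833333° lon, +6·0.0416667° lat → SW at lon 1.25°, lat -24.75°.
Extended square 5, 7: +5·0.00833333° lon, +7·0.00416667° lat → SW at lon 1.29167°, lat -24.7208°.
latitude -24.72083, longitude 1.29167.

-24.72083, 1.29167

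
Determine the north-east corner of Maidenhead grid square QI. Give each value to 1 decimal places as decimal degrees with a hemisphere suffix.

0.0° N, 160.0° E

Field Q=16, I=8: +16·20° lon, +8·10° lat → SW at lon 140°, lat -10°.
Cell spans 20° lon × 10° lat. NE corner is SW corner plus one full cell.
latitude 0.0° N, longitude 160.0° E.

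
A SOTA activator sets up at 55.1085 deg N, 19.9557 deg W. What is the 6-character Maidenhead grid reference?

Offset from 180°W / 90°S: lon 160.0443°, lat 145.1085°.
Field: lon ⌊160.0443/20⌋ = 8 → I; lat ⌊145.1085/10⌋ = 14 → O.
Square: lon ⌊0.0443/2⌋ = 0; lat ⌊5.1085/1⌋ = 5.
Subsquare: lon ⌊0.0443/0.0833333⌋ = 0 → a; lat ⌊0.1085/0.0416667⌋ = 2 → c.

IO05ac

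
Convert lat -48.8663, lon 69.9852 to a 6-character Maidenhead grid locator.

ME41xd

Offset from 180°W / 90°S: lon 249.9852°, lat 41.1337°.
Field: 249.9852/20 → 12 → M, 41.1337/10 → 4 → E; chars ME.
Square: 9.9852/2 → 4, 1.1337/1 → 1; chars 41.
Subsquare: 1.9852/0.0833333 → 23 → x, 0.1337/0.0416667 → 3 → d; chars xd.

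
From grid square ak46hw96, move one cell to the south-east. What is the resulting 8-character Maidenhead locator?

AK46iw05

Longitude extended square 9; +1 → 10, wraps to 0, carry into subsquare.
Longitude subsquare h = 7; +1 → 8 = i.
Latitude extended square 6; −1 → 5.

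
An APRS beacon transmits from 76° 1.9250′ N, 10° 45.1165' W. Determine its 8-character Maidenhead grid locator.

Add 180° to longitude and 90° to latitude: 169.24806, 166.03208.
Field: 169.24806/20 → 8 → I, 166.03208/10 → 16 → Q; chars IQ.
Square: 9.24806/2 → 4, 6.03208/1 → 6; chars 46.
Subsquare: 1.24806/0.0833333 → 14 → o, 0.03208/0.0416667 → 0 → a; chars oa.
Extended square: 0.08139/0.00833333 → 9, 0.03208/0.00416667 → 7; chars 97.

IQ46oa97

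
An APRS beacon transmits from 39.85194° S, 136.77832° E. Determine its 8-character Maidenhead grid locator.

Add 180° to longitude and 90° to latitude: 316.77832, 50.14806.
Field: lon ⌊316.77832/20⌋ = 15 → P; lat ⌊50.14806/10⌋ = 5 → F.
Square: lon ⌊16.77832/2⌋ = 8; lat ⌊0.14806/1⌋ = 0.
Subsquare: lon ⌊0.77832/0.0833333⌋ = 9 → j; lat ⌊0.14806/0.0416667⌋ = 3 → d.
Extended square: lon ⌊0.02832/0.00833333⌋ = 3; lat ⌊0.02306/0.00416667⌋ = 5.

PF80jd35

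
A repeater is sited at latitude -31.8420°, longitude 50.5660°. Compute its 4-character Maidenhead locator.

Add 180° to longitude and 90° to latitude: 230.57, 58.16.
Field: 230.57/20 → 11 → L, 58.16/10 → 5 → F; chars LF.
Square: 10.57/2 → 5, 8.16/1 → 8; chars 58.

LF58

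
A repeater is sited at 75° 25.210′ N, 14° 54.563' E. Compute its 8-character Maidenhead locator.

JQ75kk90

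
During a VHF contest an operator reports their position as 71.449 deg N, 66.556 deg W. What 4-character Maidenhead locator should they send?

FQ61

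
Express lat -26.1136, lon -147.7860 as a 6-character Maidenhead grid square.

BG63cv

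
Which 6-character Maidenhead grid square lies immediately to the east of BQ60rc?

BQ60sc

Longitude subsquare r = 17; +1 → 18 = s.
The latitude characters are unchanged.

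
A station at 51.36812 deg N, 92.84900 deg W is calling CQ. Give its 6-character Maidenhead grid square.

EO31ni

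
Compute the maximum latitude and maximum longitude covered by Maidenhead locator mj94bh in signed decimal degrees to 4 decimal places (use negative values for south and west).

Field M=12, J=9: +12·20° lon, +9·10° lat → SW at lon 60°, lat 0°.
Square 9, 4: +9·2° lon, +4·1° lat → SW at lon 78°, lat 4°.
Subsquare b=1, h=7: +1·0.0833333° lon, +7·0.0416667° lat → SW at lon 78.0833°, lat 4.29167°.
Cell spans 0.0833333° lon × 0.0416667° lat. NE corner is SW corner plus one full cell.
latitude 4.3333, longitude 78.1667.

4.3333, 78.1667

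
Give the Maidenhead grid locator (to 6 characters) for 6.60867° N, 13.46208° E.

Add 180° to longitude and 90° to latitude: 193.4621, 96.6087.
Field: 193.4621/20 → 9 → J, 96.6087/10 → 9 → J; chars JJ.
Square: 13.4621/2 → 6, 6.6087/1 → 6; chars 66.
Subsquare: 1.4621/0.0833333 → 17 → r, 0.6087/0.0416667 → 14 → o; chars ro.

JJ66ro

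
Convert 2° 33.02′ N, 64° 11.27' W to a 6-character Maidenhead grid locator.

Add 180° to longitude and 90° to latitude: 115.8122, 92.5503.
Field: lon ⌊115.8122/20⌋ = 5 → F; lat ⌊92.5503/10⌋ = 9 → J.
Square: lon ⌊15.8122/2⌋ = 7; lat ⌊2.5503/1⌋ = 2.
Subsquare: lon ⌊1.8122/0.0833333⌋ = 21 → v; lat ⌊0.5503/0.0416667⌋ = 13 → n.

FJ72vn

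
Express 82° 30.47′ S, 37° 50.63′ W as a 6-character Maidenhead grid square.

Add 180° to longitude and 90° to latitude: 142.1562, 7.4922.
Field: 142.1562/20 → 7 → H, 7.4922/10 → 0 → A; chars HA.
Square: 2.1562/2 → 1, 7.4922/1 → 7; chars 17.
Subsquare: 0.1562/0.0833333 → 1 → b, 0.4922/0.0416667 → 11 → l; chars bl.

HA17bl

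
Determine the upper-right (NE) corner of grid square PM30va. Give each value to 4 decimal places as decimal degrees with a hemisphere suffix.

30.0417° N, 127.8333° E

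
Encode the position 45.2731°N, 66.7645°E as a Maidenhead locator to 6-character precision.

Offset from 180°W / 90°S: lon 246.7645°, lat 135.2731°.
Field: lon ⌊246.7645/20⌋ = 12 → M; lat ⌊135.2731/10⌋ = 13 → N.
Square: lon ⌊6.7645/2⌋ = 3; lat ⌊5.2731/1⌋ = 5.
Subsquare: lon ⌊0.7645/0.0833333⌋ = 9 → j; lat ⌊0.2731/0.0416667⌋ = 6 → g.

MN35jg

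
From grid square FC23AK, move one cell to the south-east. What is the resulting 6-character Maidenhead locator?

FC23bj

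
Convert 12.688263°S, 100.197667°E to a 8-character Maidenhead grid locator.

OH07ch34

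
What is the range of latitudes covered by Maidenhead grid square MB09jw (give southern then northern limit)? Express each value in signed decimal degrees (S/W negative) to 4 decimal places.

Field M=12, B=1: +12·20° lon, +1·10° lat → SW at lon 60°, lat -80°.
Square 0, 9: +0·2° lon, +9·1° lat → SW at lon 60°, lat -71°.
Subsquare j=9, w=22: +9·0.0833333° lon, +22·0.0416667° lat → SW at lon 60.75°, lat -70.0833°.
Cell spans 0.0833333° lon × 0.0416667° lat.
south -70.0833, north -70.0417.

-70.0833, -70.0417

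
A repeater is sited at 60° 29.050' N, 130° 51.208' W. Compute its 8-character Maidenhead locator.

CP40nl76

Offset from 180°W / 90°S: lon 49.14653°, lat 150.48417°.
Field (20°×10°, letters A–R): lon ⌊49.14653/20⌋ = 2 → C; lat ⌊150.48417/10⌋ = 15 → P.
Square (2°×1°, digits 0–9): lon ⌊9.14653/2⌋ = 4; lat ⌊0.48417/1⌋ = 0.
Subsquare (5′×2.5′, letters a–x): lon ⌊1.14653/0.0833333⌋ = 13 → n; lat ⌊0.48417/0.0416667⌋ = 11 → l.
Extended square (30″×15″, digits 0–9): lon ⌊0.06320/0.00833333⌋ = 7; lat ⌊0.02583/0.00416667⌋ = 6.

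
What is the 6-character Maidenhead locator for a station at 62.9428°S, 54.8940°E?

Shift to the Maidenhead origin (180°W, 90°S): lon 234.8940, lat 27.0572.
Field (20°×10°, letters A–R): lon ⌊234.8940/20⌋ = 11 → L; lat ⌊27.0572/10⌋ = 2 → C.
Square (2°×1°, digits 0–9): lon ⌊14.8940/2⌋ = 7; lat ⌊7.0572/1⌋ = 7.
Subsquare (5′×2.5′, letters a–x): lon ⌊0.8940/0.0833333⌋ = 10 → k; lat ⌊0.0572/0.0416667⌋ = 1 → b.

LC77kb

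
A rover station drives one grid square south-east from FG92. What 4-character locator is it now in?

GG01

Longitude square 9; +1 → 10, wraps to 0, carry into field.
Longitude field F = 5; +1 → 6 = G.
Latitude square 2; −1 → 1.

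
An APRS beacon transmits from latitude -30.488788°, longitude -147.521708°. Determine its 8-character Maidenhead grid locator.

Shift to the Maidenhead origin (180°W, 90°S): lon 32.47829, lat 59.51121.
Field (20°×10°, letters A–R): 32.47829/20 → 1 → B, 59.51121/10 → 5 → F; chars BF.
Square (2°×1°, digits 0–9): 12.47829/2 → 6, 9.51121/1 → 9; chars 69.
Subsquare (5′×2.5′, letters a–x): 0.47829/0.0833333 → 5 → f, 0.51121/0.0416667 → 12 → m; chars fm.
Extended square (30″×15″, digits 0–9): 0.06163/0.00833333 → 7, 0.01121/0.00416667 → 2; chars 72.

BF69fm72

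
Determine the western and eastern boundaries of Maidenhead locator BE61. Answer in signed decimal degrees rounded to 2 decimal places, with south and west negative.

-148.00, -146.00

Field B=1, E=4: +1·20° lon, +4·10° lat → SW at lon -160°, lat -50°.
Square 6, 1: +6·2° lon, +1·1° lat → SW at lon -148°, lat -49°.
Cell spans 2° lon × 1° lat.
west -148.00, east -146.00.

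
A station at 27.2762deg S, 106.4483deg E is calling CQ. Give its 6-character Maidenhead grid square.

Add 180° to longitude and 90° to latitude: 286.4483, 62.7238.
Field: 286.4483/20 → 14 → O, 62.7238/10 → 6 → G; chars OG.
Square: 6.4483/2 → 3, 2.7238/1 → 2; chars 32.
Subsquare: 0.4483/0.0833333 → 5 → f, 0.7238/0.0416667 → 17 → r; chars fr.

OG32fr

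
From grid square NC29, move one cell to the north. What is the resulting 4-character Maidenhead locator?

Latitude square 9; +1 → 10, wraps to 0, carry into field.
Latitude field C = 2; +1 → 3 = D.
The longitude characters are unchanged.

ND20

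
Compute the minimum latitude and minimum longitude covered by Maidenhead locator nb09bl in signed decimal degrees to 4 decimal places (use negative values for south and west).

Field N=13, B=1: +13·20° lon, +1·10° lat → SW at lon 80°, lat -80°.
Square 0, 9: +0·2° lon, +9·1° lat → SW at lon 80°, lat -71°.
Subsquare b=1, l=11: +1·0.0833333° lon, +11·0.0416667° lat → SW at lon 80.0833°, lat -70.5417°.
latitude -70.5417, longitude 80.0833.

-70.5417, 80.0833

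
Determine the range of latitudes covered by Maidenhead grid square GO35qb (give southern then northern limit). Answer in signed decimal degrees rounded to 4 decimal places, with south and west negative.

55.0417, 55.0833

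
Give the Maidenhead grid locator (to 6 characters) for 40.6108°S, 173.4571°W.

AE39gj

Add 180° to longitude and 90° to latitude: 6.5429, 49.3892.
Field: 6.5429/20 → 0 → A, 49.3892/10 → 4 → E; chars AE.
Square: 6.5429/2 → 3, 9.3892/1 → 9; chars 39.
Subsquare: 0.5429/0.0833333 → 6 → g, 0.3892/0.0416667 → 9 → j; chars gj.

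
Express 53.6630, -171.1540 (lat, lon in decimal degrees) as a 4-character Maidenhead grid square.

Shift to the Maidenhead origin (180°W, 90°S): lon 8.85, lat 143.66.
Field: 8.85/20 → 0 → A, 143.66/10 → 14 → O; chars AO.
Square: 8.85/2 → 4, 3.66/1 → 3; chars 43.

AO43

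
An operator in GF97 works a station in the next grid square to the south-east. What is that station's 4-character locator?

HF06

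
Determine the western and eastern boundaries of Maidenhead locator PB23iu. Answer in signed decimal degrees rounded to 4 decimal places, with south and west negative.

124.6667, 124.7500

Field P=15, B=1: +15·20° lon, +1·10° lat → SW at lon 120°, lat -80°.
Square 2, 3: +2·2° lon, +3·1° lat → SW at lon 124°, lat -77°.
Subsquare i=8, u=20: +8·0.0833333° lon, +20·0.0416667° lat → SW at lon 124.667°, lat -76.1667°.
Cell spans 0.0833333° lon × 0.0416667° lat.
west 124.6667, east 124.7500.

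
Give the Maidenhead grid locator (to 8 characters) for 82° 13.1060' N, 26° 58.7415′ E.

KR32lf72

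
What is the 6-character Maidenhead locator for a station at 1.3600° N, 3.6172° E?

Shift to the Maidenhead origin (180°W, 90°S): lon 183.6172, lat 91.3600.
Field: lon ⌊183.6172/20⌋ = 9 → J; lat ⌊91.3600/10⌋ = 9 → J.
Square: lon ⌊3.6172/2⌋ = 1; lat ⌊1.3600/1⌋ = 1.
Subsquare: lon ⌊1.6172/0.0833333⌋ = 19 → t; lat ⌊0.3600/0.0416667⌋ = 8 → i.

JJ11ti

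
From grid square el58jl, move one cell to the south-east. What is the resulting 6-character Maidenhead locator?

EL58kk

Longitude subsquare j = 9; +1 → 10 = k.
Latitude subsquare l = 11; −1 → 10 = k.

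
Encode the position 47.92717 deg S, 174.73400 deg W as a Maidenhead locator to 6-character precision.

AE22pb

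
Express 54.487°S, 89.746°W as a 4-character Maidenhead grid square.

ED55

Add 180° to longitude and 90° to latitude: 90.25, 35.51.
Field: 90.25/20 → 4 → E, 35.51/10 → 3 → D; chars ED.
Square: 10.25/2 → 5, 5.51/1 → 5; chars 55.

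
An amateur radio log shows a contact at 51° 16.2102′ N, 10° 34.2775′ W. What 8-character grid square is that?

Offset from 180°W / 90°S: lon 169.42871°, lat 141.27017°.
Field (20°×10°, letters A–R): lon ⌊169.42871/20⌋ = 8 → I; lat ⌊141.27017/10⌋ = 14 → O.
Square (2°×1°, digits 0–9): lon ⌊9.42871/2⌋ = 4; lat ⌊1.27017/1⌋ = 1.
Subsquare (5′×2.5′, letters a–x): lon ⌊1.42871/0.0833333⌋ = 17 → r; lat ⌊0.27017/0.0416667⌋ = 6 → g.
Extended square (30″×15″, digits 0–9): lon ⌊0.01204/0.00833333⌋ = 1; lat ⌊0.02017/0.00416667⌋ = 4.

IO41rg14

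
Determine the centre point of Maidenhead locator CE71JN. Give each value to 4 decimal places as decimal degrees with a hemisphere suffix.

Field C=2, E=4: +2·20° lon, +4·10° lat → SW at lon -140°, lat -50°.
Square 7, 1: +7·2° lon, +1·1° lat → SW at lon -126°, lat -49°.
Subsquare j=9, n=13: +9·0.0833333° lon, +13·0.0416667° lat → SW at lon -125.25°, lat -48.4583°.
Cell spans 0.0833333° lon × 0.0416667° lat. Centre is SW corner plus half of each.
latitude 48.4375° S, longitude 125.2083° W.

48.4375° S, 125.2083° W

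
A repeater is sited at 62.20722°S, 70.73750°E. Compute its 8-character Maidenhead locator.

Offset from 180°W / 90°S: lon 250.73750°, lat 27.79278°.
Field (20°×10°, letters A–R): lon ⌊250.73750/20⌋ = 12 → M; lat ⌊27.79278/10⌋ = 2 → C.
Square (2°×1°, digits 0–9): lon ⌊10.73750/2⌋ = 5; lat ⌊7.79278/1⌋ = 7.
Subsquare (5′×2.5′, letters a–x): lon ⌊0.73750/0.0833333⌋ = 8 → i; lat ⌊0.79278/0.0416667⌋ = 19 → t.
Extended square (30″×15″, digits 0–9): lon ⌊0.07083/0.00833333⌋ = 8; lat ⌊0.00111/0.00416667⌋ = 0.

MC57it80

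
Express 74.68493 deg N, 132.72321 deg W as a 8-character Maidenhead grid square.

CQ34pq34

Offset from 180°W / 90°S: lon 47.27679°, lat 164.68493°.
Field: lon ⌊47.27679/20⌋ = 2 → C; lat ⌊164.68493/10⌋ = 16 → Q.
Square: lon ⌊7.27679/2⌋ = 3; lat ⌊4.68493/1⌋ = 4.
Subsquare: lon ⌊1.27679/0.0833333⌋ = 15 → p; lat ⌊0.68493/0.0416667⌋ = 16 → q.
Extended square: lon ⌊0.02679/0.00833333⌋ = 3; lat ⌊0.01826/0.00416667⌋ = 4.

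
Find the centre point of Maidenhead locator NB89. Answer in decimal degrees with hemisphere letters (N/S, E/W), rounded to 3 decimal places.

Field N=13, B=1: +13·20° lon, +1·10° lat → SW at lon 80°, lat -80°.
Square 8, 9: +8·2° lon, +9·1° lat → SW at lon 96°, lat -71°.
Cell spans 2° lon × 1° lat. Centre is SW corner plus half of each.
latitude 70.500° S, longitude 97.000° E.

70.500° S, 97.000° E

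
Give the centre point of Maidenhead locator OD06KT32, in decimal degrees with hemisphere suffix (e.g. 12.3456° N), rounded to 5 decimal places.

Field O=14, D=3: +14·20° lon, +3·10° lat → SW at lon 100°, lat -60°.
Square 0, 6: +0·2° lon, +6·1° lat → SW at lon 100°, lat -54°.
Subsquare k=10, t=19: +10·0.0833333° lon, +19·0.0416667° lat → SW at lon 100.833°, lat -53.2083°.
Extended square 3, 2: +3·0.00833333° lon, +2·0.00416667° lat → SW at lon 100.858°, lat -53.2°.
Cell spans 0.00833333° lon × 0.00416667° lat. Centre is SW corner plus half of each.
latitude 53.19792° S, longitude 100.86250° E.

53.19792° S, 100.86250° E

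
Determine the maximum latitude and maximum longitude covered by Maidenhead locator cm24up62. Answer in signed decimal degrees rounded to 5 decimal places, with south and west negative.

34.63750, -134.27500

Field C=2, M=12: +2·20° lon, +12·10° lat → SW at lon -140°, lat 30°.
Square 2, 4: +2·2° lon, +4·1° lat → SW at lon -136°, lat 34°.
Subsquare u=20, p=15: +20·0.0833333° lon, +15·0.0416667° lat → SW at lon -134.333°, lat 34.625°.
Extended square 6, 2: +6·0.00833333° lon, +2·0.00416667° lat → SW at lon -134.283°, lat 34.6333°.
Cell spans 0.00833333° lon × 0.00416667° lat. NE corner is SW corner plus one full cell.
latitude 34.63750, longitude -134.27500.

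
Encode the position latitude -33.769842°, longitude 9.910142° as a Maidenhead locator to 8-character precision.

JF46wf95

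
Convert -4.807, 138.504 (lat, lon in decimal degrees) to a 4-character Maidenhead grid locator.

PI95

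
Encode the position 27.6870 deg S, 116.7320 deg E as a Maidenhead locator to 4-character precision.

Add 180° to longitude and 90° to latitude: 296.73, 62.31.
Field: lon ⌊296.73/20⌋ = 14 → O; lat ⌊62.31/10⌋ = 6 → G.
Square: lon ⌊16.73/2⌋ = 8; lat ⌊2.31/1⌋ = 2.

OG82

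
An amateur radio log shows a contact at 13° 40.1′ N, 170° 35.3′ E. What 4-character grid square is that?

Add 180° to longitude and 90° to latitude: 350.59, 103.67.
Field: 350.59/20 → 17 → R, 103.67/10 → 10 → K; chars RK.
Square: 10.59/2 → 5, 3.67/1 → 3; chars 53.

RK53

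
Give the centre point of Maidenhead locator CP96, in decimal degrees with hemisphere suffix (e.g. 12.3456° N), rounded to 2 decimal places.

Field C=2, P=15: +2·20° lon, +15·10° lat → SW at lon -140°, lat 60°.
Square 9, 6: +9·2° lon, +6·1° lat → SW at lon -122°, lat 66°.
Cell spans 2° lon × 1° lat. Centre is SW corner plus half of each.
latitude 66.50° N, longitude 121.00° W.

66.50° N, 121.00° W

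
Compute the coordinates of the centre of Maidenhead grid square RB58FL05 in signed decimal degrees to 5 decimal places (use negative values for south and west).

-71.51875, 170.42083

Field R=17, B=1: +17·20° lon, +1·10° lat → SW at lon 160°, lat -80°.
Square 5, 8: +5·2° lon, +8·1° lat → SW at lon 170°, lat -72°.
Subsquare f=5, l=11: +5·0.0833333° lon, +11·0.0416667° lat → SW at lon 170.417°, lat -71.5417°.
Extended square 0, 5: +0·0.00833333° lon, +5·0.00416667° lat → SW at lon 170.417°, lat -71.5208°.
Cell spans 0.00833333° lon × 0.00416667° lat. Centre is SW corner plus half of each.
latitude -71.51875, longitude 170.42083.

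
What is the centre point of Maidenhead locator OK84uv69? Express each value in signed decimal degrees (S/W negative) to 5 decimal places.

Field O=14, K=10: +14·20° lon, +10·10° lat → SW at lon 100°, lat 10°.
Square 8, 4: +8·2° lon, +4·1° lat → SW at lon 116°, lat 14°.
Subsquare u=20, v=21: +20·0.0833333° lon, +21·0.0416667° lat → SW at lon 117.667°, lat 14.875°.
Extended square 6, 9: +6·0.00833333° lon, +9·0.00416667° lat → SW at lon 117.717°, lat 14.9125°.
Cell spans 0.00833333° lon × 0.00416667° lat. Centre is SW corner plus half of each.
latitude 14.91458, longitude 117.72083.

14.91458, 117.72083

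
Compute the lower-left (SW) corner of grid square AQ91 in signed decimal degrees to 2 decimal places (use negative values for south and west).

71.00, -162.00

Field A=0, Q=16: +0·20° lon, +16·10° lat → SW at lon -180°, lat 70°.
Square 9, 1: +9·2° lon, +1·1° lat → SW at lon -162°, lat 71°.
latitude 71.00, longitude -162.00.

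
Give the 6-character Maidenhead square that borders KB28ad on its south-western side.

KB18xc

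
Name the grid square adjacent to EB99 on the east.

FB09

Longitude square 9; +1 → 10, wraps to 0, carry into field.
Longitude field E = 4; +1 → 5 = F.
The latitude characters are unchanged.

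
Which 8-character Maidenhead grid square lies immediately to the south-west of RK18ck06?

RK18bk95

Longitude extended square 0; −1 → -1, wraps to 9, carry into subsquare.
Longitude subsquare c = 2; −1 → 1 = b.
Latitude extended square 6; −1 → 5.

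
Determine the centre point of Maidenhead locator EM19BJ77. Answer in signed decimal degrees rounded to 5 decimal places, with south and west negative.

39.40625, -97.85417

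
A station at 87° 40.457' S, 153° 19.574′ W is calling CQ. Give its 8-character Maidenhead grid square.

BA32ih08

Offset from 180°W / 90°S: lon 26.67377°, lat 2.32572°.
Field: lon ⌊26.67377/20⌋ = 1 → B; lat ⌊2.32572/10⌋ = 0 → A.
Square: lon ⌊6.67377/2⌋ = 3; lat ⌊2.32572/1⌋ = 2.
Subsquare: lon ⌊0.67377/0.0833333⌋ = 8 → i; lat ⌊0.32572/0.0416667⌋ = 7 → h.
Extended square: lon ⌊0.00710/0.00833333⌋ = 0; lat ⌊0.03405/0.00416667⌋ = 8.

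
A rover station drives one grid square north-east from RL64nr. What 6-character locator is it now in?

Longitude subsquare n = 13; +1 → 14 = o.
Latitude subsquare r = 17; +1 → 18 = s.

RL64os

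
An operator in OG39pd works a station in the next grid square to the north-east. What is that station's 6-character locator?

OG39qe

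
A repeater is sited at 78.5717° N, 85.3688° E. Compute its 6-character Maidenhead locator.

NQ28qn

Shift to the Maidenhead origin (180°W, 90°S): lon 265.3688, lat 168.5717.
Field: 265.3688/20 → 13 → N, 168.5717/10 → 16 → Q; chars NQ.
Square: 5.3688/2 → 2, 8.5717/1 → 8; chars 28.
Subsquare: 1.3688/0.0833333 → 16 → q, 0.5717/0.0416667 → 13 → n; chars qn.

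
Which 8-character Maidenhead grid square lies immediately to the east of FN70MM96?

FN70nm06

Longitude extended square 9; +1 → 10, wraps to 0, carry into subsquare.
Longitude subsquare m = 12; +1 → 13 = n.
The latitude characters are unchanged.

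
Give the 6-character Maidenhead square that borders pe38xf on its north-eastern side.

Longitude subsquare x = 23; +1 → 24, wraps to 0 = a, carry into square.
Longitude square 3; +1 → 4.
Latitude subsquare f = 5; +1 → 6 = g.

PE48ag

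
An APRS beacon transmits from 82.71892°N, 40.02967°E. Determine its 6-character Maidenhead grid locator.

Offset from 180°W / 90°S: lon 220.0297°, lat 172.7189°.
Field: 220.0297/20 → 11 → L, 172.7189/10 → 17 → R; chars LR.
Square: 0.0297/2 → 0, 2.7189/1 → 2; chars 02.
Subsquare: 0.0297/0.0833333 → 0 → a, 0.7189/0.0416667 → 17 → r; chars ar.

LR02ar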